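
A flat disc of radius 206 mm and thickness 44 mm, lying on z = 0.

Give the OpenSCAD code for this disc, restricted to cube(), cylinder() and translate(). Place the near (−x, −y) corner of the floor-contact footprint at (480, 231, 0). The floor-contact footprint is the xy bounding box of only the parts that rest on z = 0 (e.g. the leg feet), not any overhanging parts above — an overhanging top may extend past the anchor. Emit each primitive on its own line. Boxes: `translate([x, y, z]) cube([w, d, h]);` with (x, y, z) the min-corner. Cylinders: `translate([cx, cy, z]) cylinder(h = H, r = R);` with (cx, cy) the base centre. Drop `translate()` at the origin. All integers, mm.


translate([686, 437, 0]) cylinder(h = 44, r = 206);


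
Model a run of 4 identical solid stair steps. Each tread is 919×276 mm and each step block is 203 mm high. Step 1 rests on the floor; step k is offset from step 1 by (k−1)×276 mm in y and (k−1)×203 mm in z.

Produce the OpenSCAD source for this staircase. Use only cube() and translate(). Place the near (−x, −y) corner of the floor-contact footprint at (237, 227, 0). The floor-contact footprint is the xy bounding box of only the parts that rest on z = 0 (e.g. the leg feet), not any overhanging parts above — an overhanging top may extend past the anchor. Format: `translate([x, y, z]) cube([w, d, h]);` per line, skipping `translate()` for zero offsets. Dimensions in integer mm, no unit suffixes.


translate([237, 227, 0]) cube([919, 276, 203]);
translate([237, 503, 203]) cube([919, 276, 203]);
translate([237, 779, 406]) cube([919, 276, 203]);
translate([237, 1055, 609]) cube([919, 276, 203]);


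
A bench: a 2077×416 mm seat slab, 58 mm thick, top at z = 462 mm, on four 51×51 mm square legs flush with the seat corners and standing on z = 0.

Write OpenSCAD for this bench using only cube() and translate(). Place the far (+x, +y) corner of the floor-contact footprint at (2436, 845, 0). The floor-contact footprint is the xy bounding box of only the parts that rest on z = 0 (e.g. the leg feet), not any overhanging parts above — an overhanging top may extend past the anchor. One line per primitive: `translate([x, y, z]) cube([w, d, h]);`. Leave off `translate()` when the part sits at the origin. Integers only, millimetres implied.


translate([359, 429, 404]) cube([2077, 416, 58]);
translate([359, 429, 0]) cube([51, 51, 404]);
translate([359, 794, 0]) cube([51, 51, 404]);
translate([2385, 429, 0]) cube([51, 51, 404]);
translate([2385, 794, 0]) cube([51, 51, 404]);


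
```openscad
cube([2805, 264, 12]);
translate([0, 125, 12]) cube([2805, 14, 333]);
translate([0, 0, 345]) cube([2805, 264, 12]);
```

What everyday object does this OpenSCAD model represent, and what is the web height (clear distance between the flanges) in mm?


An I-beam. The web height is 333 mm.

Two wide flanges with a thin centred web — an I-beam. Overall 357 mm minus two 12 mm flanges gives a web of 357 − 2·12 = 333 mm.


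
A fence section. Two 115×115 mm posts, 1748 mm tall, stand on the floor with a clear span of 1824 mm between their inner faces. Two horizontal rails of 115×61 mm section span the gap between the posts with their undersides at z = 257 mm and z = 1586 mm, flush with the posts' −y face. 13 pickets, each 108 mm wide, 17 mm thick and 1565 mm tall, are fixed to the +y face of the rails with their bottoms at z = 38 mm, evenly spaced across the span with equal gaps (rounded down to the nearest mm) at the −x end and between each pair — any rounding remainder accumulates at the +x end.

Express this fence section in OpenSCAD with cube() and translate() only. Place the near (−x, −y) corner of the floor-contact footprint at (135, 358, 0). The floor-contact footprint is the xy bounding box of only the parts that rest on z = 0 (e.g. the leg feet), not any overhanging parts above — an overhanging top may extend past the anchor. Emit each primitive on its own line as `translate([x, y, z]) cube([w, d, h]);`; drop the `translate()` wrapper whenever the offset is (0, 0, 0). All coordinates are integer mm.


translate([135, 358, 0]) cube([115, 115, 1748]);
translate([2074, 358, 0]) cube([115, 115, 1748]);
translate([250, 358, 257]) cube([1824, 115, 61]);
translate([250, 358, 1586]) cube([1824, 115, 61]);
translate([280, 473, 38]) cube([108, 17, 1565]);
translate([418, 473, 38]) cube([108, 17, 1565]);
translate([556, 473, 38]) cube([108, 17, 1565]);
translate([694, 473, 38]) cube([108, 17, 1565]);
translate([832, 473, 38]) cube([108, 17, 1565]);
translate([970, 473, 38]) cube([108, 17, 1565]);
translate([1108, 473, 38]) cube([108, 17, 1565]);
translate([1246, 473, 38]) cube([108, 17, 1565]);
translate([1384, 473, 38]) cube([108, 17, 1565]);
translate([1522, 473, 38]) cube([108, 17, 1565]);
translate([1660, 473, 38]) cube([108, 17, 1565]);
translate([1798, 473, 38]) cube([108, 17, 1565]);
translate([1936, 473, 38]) cube([108, 17, 1565]);


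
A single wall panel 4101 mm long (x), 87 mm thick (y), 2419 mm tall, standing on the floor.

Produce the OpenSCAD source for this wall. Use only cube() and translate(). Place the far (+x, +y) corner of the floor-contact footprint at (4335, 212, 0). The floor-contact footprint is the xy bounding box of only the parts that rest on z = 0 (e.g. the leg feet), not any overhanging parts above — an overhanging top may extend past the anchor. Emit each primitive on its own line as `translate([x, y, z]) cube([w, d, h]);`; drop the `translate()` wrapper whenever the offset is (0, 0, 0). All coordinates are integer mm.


translate([234, 125, 0]) cube([4101, 87, 2419]);


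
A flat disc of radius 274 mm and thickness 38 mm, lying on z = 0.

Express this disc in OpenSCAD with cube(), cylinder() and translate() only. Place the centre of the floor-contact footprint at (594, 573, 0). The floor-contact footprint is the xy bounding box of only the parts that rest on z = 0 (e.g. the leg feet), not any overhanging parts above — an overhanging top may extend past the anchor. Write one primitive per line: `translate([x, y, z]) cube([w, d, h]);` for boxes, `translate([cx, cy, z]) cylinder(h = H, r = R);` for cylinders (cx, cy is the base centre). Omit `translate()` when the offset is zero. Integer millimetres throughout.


translate([594, 573, 0]) cylinder(h = 38, r = 274);


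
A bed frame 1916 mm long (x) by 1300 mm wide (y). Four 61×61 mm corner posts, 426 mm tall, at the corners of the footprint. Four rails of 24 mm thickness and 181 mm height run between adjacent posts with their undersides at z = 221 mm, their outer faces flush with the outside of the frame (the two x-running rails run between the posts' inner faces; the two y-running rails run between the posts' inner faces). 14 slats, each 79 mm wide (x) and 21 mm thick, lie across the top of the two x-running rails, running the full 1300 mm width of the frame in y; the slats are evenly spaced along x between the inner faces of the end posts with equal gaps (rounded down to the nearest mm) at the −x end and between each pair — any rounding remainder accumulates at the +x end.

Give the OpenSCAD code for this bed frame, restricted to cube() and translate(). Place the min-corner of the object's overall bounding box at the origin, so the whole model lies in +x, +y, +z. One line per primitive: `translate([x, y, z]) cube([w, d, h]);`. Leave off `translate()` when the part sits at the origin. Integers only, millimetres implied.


// slat z = rail_z + rail_h = 221 + 181 = 402
// slat gap = ⌊(1794 − 14·79) / 15⌋ = 45
cube([61, 61, 426]);
translate([0, 1239, 0]) cube([61, 61, 426]);
translate([1855, 0, 0]) cube([61, 61, 426]);
translate([1855, 1239, 0]) cube([61, 61, 426]);
translate([61, 0, 221]) cube([1794, 24, 181]);
translate([61, 1276, 221]) cube([1794, 24, 181]);
translate([0, 61, 221]) cube([24, 1178, 181]);
translate([1892, 61, 221]) cube([24, 1178, 181]);
translate([106, 0, 402]) cube([79, 1300, 21]);
translate([230, 0, 402]) cube([79, 1300, 21]);
translate([354, 0, 402]) cube([79, 1300, 21]);
translate([478, 0, 402]) cube([79, 1300, 21]);
translate([602, 0, 402]) cube([79, 1300, 21]);
translate([726, 0, 402]) cube([79, 1300, 21]);
translate([850, 0, 402]) cube([79, 1300, 21]);
translate([974, 0, 402]) cube([79, 1300, 21]);
translate([1098, 0, 402]) cube([79, 1300, 21]);
translate([1222, 0, 402]) cube([79, 1300, 21]);
translate([1346, 0, 402]) cube([79, 1300, 21]);
translate([1470, 0, 402]) cube([79, 1300, 21]);
translate([1594, 0, 402]) cube([79, 1300, 21]);
translate([1718, 0, 402]) cube([79, 1300, 21]);


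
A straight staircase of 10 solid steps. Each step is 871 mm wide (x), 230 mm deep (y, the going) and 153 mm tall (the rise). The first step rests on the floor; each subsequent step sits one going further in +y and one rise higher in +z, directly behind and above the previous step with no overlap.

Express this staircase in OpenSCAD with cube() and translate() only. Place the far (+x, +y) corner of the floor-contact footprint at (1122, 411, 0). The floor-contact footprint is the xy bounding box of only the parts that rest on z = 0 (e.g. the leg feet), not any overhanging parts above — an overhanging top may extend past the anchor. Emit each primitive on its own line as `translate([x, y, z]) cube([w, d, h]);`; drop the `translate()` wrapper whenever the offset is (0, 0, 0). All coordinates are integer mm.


translate([251, 181, 0]) cube([871, 230, 153]);
translate([251, 411, 153]) cube([871, 230, 153]);
translate([251, 641, 306]) cube([871, 230, 153]);
translate([251, 871, 459]) cube([871, 230, 153]);
translate([251, 1101, 612]) cube([871, 230, 153]);
translate([251, 1331, 765]) cube([871, 230, 153]);
translate([251, 1561, 918]) cube([871, 230, 153]);
translate([251, 1791, 1071]) cube([871, 230, 153]);
translate([251, 2021, 1224]) cube([871, 230, 153]);
translate([251, 2251, 1377]) cube([871, 230, 153]);


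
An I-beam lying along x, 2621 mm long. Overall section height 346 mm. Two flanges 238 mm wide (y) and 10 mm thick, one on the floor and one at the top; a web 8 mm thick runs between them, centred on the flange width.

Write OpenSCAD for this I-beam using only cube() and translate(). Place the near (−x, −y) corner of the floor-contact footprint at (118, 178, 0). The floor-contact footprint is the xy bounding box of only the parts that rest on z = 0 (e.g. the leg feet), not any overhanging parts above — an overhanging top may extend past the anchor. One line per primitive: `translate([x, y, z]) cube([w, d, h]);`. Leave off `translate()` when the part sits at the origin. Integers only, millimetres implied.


translate([118, 178, 0]) cube([2621, 238, 10]);
translate([118, 293, 10]) cube([2621, 8, 326]);
translate([118, 178, 336]) cube([2621, 238, 10]);


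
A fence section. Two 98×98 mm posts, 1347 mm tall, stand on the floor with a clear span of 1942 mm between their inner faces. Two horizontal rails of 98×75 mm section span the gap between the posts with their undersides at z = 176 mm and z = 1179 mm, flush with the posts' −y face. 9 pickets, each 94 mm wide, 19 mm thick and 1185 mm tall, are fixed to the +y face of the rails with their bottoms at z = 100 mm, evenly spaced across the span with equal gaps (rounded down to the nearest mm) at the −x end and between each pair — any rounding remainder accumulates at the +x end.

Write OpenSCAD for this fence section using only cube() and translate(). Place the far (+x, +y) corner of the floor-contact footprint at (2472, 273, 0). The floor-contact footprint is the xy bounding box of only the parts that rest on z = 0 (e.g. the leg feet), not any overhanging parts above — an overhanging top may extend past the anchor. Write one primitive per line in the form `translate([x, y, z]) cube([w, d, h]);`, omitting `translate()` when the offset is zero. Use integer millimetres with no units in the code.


translate([334, 175, 0]) cube([98, 98, 1347]);
translate([2374, 175, 0]) cube([98, 98, 1347]);
translate([432, 175, 176]) cube([1942, 98, 75]);
translate([432, 175, 1179]) cube([1942, 98, 75]);
translate([541, 273, 100]) cube([94, 19, 1185]);
translate([744, 273, 100]) cube([94, 19, 1185]);
translate([947, 273, 100]) cube([94, 19, 1185]);
translate([1150, 273, 100]) cube([94, 19, 1185]);
translate([1353, 273, 100]) cube([94, 19, 1185]);
translate([1556, 273, 100]) cube([94, 19, 1185]);
translate([1759, 273, 100]) cube([94, 19, 1185]);
translate([1962, 273, 100]) cube([94, 19, 1185]);
translate([2165, 273, 100]) cube([94, 19, 1185]);


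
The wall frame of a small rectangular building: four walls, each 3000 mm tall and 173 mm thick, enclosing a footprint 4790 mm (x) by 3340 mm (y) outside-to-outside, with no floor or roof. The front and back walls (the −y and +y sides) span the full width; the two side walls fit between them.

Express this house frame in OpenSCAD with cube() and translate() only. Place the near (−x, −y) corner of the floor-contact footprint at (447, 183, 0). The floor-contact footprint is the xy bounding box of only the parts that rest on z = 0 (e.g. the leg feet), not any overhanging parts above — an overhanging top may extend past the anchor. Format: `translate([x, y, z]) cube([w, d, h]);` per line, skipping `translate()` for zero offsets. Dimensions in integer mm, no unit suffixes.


translate([447, 183, 0]) cube([4790, 173, 3000]);
translate([447, 3350, 0]) cube([4790, 173, 3000]);
translate([447, 356, 0]) cube([173, 2994, 3000]);
translate([5064, 356, 0]) cube([173, 2994, 3000]);


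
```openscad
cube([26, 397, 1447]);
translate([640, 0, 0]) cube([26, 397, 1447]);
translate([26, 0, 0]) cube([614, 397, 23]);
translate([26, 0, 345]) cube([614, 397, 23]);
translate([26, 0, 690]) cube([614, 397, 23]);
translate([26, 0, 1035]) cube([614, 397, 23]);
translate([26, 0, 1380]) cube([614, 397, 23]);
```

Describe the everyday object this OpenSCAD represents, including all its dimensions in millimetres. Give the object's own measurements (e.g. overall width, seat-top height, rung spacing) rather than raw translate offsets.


An open bookshelf. Two side panels, each 26 mm thick, 397 mm deep and 1447 mm tall, stand 666 mm apart (outside-to-outside). Between them sit 5 shelves, each 23 mm thick and 397 mm deep, spanning the full gap between the sides. The bottom shelf rests on the floor (its underside at z = 0) and the clear gap between one shelf's top and the next shelf's underside is 322 mm.


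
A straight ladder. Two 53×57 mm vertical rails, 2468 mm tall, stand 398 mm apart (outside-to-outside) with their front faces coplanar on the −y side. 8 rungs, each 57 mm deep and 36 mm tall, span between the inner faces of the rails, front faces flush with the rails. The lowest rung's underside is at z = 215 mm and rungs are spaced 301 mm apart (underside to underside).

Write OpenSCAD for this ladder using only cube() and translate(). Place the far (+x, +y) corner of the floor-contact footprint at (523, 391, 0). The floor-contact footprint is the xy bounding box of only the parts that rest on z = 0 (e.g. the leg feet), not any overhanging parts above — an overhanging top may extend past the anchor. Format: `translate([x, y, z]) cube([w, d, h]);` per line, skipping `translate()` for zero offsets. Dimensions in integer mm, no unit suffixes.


translate([125, 334, 0]) cube([53, 57, 2468]);
translate([470, 334, 0]) cube([53, 57, 2468]);
translate([178, 334, 215]) cube([292, 57, 36]);
translate([178, 334, 516]) cube([292, 57, 36]);
translate([178, 334, 817]) cube([292, 57, 36]);
translate([178, 334, 1118]) cube([292, 57, 36]);
translate([178, 334, 1419]) cube([292, 57, 36]);
translate([178, 334, 1720]) cube([292, 57, 36]);
translate([178, 334, 2021]) cube([292, 57, 36]);
translate([178, 334, 2322]) cube([292, 57, 36]);


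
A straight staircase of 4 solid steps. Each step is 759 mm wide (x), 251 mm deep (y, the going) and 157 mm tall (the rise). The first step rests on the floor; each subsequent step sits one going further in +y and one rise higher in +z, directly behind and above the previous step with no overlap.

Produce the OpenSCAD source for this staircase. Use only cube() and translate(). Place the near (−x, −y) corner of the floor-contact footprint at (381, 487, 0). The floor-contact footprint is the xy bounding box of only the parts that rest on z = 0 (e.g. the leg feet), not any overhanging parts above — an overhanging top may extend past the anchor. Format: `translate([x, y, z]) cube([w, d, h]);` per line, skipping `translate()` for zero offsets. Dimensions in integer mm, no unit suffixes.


translate([381, 487, 0]) cube([759, 251, 157]);
translate([381, 738, 157]) cube([759, 251, 157]);
translate([381, 989, 314]) cube([759, 251, 157]);
translate([381, 1240, 471]) cube([759, 251, 157]);


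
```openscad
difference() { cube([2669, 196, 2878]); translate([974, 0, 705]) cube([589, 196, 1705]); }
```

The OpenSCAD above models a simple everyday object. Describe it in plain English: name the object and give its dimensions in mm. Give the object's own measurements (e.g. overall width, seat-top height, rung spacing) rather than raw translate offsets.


A wall 2669 mm long (x), 196 mm thick (y), 2878 mm tall, with a rectangular window opening cut through it. The opening is 589 mm wide and 1705 mm tall; its sill is at z = 705 mm and its near (−x) edge is 974 mm from the wall's −x end. The opening passes through the full wall thickness.


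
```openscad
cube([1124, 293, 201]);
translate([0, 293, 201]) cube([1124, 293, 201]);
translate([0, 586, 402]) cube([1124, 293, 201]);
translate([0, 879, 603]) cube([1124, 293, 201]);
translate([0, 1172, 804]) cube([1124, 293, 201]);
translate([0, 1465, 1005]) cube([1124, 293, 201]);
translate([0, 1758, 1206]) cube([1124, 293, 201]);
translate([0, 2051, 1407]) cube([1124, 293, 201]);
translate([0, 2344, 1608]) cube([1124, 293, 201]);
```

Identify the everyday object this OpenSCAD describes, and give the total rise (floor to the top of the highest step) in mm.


A staircase. The total rise is 1809 mm.

9 identical blocks, each offset up and back from the previous — a staircase. Each step is 201 mm tall and there are 9 of them, so the total rise is 9 × 201 = 1809 mm.


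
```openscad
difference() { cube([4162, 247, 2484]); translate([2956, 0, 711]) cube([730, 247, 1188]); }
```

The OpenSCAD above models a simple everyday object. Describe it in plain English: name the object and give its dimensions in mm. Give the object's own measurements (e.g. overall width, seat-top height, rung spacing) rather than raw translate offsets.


A wall 4162 mm long (x), 247 mm thick (y), 2484 mm tall, with a rectangular window opening cut through it. The opening is 730 mm wide and 1188 mm tall; its sill is at z = 711 mm and its near (−x) edge is 2956 mm from the wall's −x end. The opening passes through the full wall thickness.


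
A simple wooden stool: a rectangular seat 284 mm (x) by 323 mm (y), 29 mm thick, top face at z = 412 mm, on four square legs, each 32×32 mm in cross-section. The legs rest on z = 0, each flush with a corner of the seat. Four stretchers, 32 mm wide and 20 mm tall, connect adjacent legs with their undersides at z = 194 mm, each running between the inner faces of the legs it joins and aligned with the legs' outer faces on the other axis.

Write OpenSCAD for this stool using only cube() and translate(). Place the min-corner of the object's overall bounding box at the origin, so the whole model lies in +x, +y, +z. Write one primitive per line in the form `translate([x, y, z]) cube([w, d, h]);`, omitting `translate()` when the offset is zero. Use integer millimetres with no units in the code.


translate([0, 0, 383]) cube([284, 323, 29]);
cube([32, 32, 383]);
translate([252, 0, 0]) cube([32, 32, 383]);
translate([0, 291, 0]) cube([32, 32, 383]);
translate([252, 291, 0]) cube([32, 32, 383]);
translate([32, 0, 194]) cube([220, 32, 20]);
translate([32, 291, 194]) cube([220, 32, 20]);
translate([0, 32, 194]) cube([32, 259, 20]);
translate([252, 32, 194]) cube([32, 259, 20]);


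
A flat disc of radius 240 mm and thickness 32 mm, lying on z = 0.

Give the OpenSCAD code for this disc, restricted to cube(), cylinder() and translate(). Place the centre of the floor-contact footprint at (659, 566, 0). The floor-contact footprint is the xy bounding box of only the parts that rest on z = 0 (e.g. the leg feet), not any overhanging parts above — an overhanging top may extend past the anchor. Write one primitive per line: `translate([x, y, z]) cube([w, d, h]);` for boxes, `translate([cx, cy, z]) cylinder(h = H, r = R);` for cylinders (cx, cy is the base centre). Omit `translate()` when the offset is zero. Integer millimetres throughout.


translate([659, 566, 0]) cylinder(h = 32, r = 240);


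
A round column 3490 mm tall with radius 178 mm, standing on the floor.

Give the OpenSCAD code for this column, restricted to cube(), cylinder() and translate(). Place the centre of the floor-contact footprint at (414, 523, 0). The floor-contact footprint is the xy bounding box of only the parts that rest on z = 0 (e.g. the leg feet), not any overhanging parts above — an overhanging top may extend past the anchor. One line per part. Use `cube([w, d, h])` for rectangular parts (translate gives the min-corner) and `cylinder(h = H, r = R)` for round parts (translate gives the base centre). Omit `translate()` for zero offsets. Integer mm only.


translate([414, 523, 0]) cylinder(h = 3490, r = 178);


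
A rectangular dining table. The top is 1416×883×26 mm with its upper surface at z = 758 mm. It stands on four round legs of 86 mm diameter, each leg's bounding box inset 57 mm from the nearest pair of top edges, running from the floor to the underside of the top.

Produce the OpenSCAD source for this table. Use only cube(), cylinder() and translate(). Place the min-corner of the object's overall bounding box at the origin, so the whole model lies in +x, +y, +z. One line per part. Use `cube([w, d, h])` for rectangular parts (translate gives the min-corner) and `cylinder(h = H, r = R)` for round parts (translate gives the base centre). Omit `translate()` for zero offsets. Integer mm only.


translate([0, 0, 732]) cube([1416, 883, 26]);
translate([100, 100, 0]) cylinder(h = 732, r = 43);
translate([1316, 100, 0]) cylinder(h = 732, r = 43);
translate([100, 783, 0]) cylinder(h = 732, r = 43);
translate([1316, 783, 0]) cylinder(h = 732, r = 43);


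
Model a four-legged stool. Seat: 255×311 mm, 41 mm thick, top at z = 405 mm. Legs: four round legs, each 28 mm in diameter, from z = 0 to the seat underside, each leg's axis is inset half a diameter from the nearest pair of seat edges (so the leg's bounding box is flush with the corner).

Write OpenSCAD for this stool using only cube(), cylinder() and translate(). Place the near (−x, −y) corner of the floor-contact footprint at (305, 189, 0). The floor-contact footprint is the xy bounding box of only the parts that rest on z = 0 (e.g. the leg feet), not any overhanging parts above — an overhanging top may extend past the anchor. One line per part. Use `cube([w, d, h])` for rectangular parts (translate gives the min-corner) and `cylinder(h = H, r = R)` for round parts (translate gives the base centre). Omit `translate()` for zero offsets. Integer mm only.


translate([305, 189, 364]) cube([255, 311, 41]);
translate([319, 203, 0]) cylinder(h = 364, r = 14);
translate([546, 203, 0]) cylinder(h = 364, r = 14);
translate([319, 486, 0]) cylinder(h = 364, r = 14);
translate([546, 486, 0]) cylinder(h = 364, r = 14);


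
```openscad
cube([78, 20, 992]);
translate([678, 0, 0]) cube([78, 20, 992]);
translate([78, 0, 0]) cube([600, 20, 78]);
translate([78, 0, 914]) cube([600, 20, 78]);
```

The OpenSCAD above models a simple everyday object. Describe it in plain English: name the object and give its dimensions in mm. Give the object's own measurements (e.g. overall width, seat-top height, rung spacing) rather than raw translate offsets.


A rectangular picture frame lying in the x–z plane (depth along y). The opening is 600 mm wide (x) by 836 mm tall (z), surrounded by a border 78 mm wide on all four sides. The frame is 20 mm deep and is made of two full-height vertical stiles with two horizontal rails fitted between them.


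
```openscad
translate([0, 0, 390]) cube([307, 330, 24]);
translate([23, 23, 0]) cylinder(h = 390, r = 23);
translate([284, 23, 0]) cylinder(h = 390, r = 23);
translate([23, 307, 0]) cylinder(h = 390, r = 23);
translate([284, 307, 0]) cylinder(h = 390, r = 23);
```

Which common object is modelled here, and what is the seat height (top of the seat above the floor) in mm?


A stool. The seat height is 414 mm.

A 307×330×24 slab at z = 390 on four corner cylinders — a stool. The seat top is 390 + 24 = 414 mm.


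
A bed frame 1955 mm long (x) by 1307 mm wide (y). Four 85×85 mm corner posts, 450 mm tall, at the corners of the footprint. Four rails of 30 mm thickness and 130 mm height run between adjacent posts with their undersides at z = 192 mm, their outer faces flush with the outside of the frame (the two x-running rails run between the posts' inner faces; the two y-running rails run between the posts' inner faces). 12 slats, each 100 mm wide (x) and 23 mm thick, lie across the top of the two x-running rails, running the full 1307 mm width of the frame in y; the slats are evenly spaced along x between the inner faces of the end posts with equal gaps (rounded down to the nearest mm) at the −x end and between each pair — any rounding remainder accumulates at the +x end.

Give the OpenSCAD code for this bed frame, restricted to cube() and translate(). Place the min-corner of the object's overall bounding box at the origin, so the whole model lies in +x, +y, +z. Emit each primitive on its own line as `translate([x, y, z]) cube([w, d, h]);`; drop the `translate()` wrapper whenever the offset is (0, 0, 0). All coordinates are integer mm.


cube([85, 85, 450]);
translate([0, 1222, 0]) cube([85, 85, 450]);
translate([1870, 0, 0]) cube([85, 85, 450]);
translate([1870, 1222, 0]) cube([85, 85, 450]);
translate([85, 0, 192]) cube([1785, 30, 130]);
translate([85, 1277, 192]) cube([1785, 30, 130]);
translate([0, 85, 192]) cube([30, 1137, 130]);
translate([1925, 85, 192]) cube([30, 1137, 130]);
translate([130, 0, 322]) cube([100, 1307, 23]);
translate([275, 0, 322]) cube([100, 1307, 23]);
translate([420, 0, 322]) cube([100, 1307, 23]);
translate([565, 0, 322]) cube([100, 1307, 23]);
translate([710, 0, 322]) cube([100, 1307, 23]);
translate([855, 0, 322]) cube([100, 1307, 23]);
translate([1000, 0, 322]) cube([100, 1307, 23]);
translate([1145, 0, 322]) cube([100, 1307, 23]);
translate([1290, 0, 322]) cube([100, 1307, 23]);
translate([1435, 0, 322]) cube([100, 1307, 23]);
translate([1580, 0, 322]) cube([100, 1307, 23]);
translate([1725, 0, 322]) cube([100, 1307, 23]);


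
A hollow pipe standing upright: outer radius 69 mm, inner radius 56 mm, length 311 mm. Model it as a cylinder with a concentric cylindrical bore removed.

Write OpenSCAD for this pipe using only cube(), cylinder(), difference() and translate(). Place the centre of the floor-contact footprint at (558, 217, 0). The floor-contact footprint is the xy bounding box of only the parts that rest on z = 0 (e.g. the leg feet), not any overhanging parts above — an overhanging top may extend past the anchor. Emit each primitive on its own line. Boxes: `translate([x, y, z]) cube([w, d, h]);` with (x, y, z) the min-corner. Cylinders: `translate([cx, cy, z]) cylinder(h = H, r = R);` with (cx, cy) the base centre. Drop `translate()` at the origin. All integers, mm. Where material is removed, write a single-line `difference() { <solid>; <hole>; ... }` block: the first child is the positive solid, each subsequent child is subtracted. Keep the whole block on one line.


difference() { translate([558, 217, 0]) cylinder(h = 311, r = 69); translate([558, 217, 0]) cylinder(h = 311, r = 56); }


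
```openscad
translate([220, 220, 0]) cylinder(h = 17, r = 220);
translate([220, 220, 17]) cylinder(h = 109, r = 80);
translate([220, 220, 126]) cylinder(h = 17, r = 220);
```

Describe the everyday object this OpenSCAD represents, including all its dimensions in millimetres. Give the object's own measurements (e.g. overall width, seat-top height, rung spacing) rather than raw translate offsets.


A spool: two coaxial disc flanges of radius 220 mm and thickness 17 mm, joined by a core cylinder of radius 80 mm and height 109 mm. The lower flange rests on z = 0 and the three cylinders share a vertical axis.


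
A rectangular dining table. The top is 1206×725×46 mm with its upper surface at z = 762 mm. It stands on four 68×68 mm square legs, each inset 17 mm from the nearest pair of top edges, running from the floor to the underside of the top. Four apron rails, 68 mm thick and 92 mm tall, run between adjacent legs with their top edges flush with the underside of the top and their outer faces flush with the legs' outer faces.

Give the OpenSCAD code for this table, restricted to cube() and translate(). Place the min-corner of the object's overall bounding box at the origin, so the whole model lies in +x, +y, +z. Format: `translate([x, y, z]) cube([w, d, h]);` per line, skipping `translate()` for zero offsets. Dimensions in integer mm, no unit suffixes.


// leg_h = 762 - 46 = 716
// apron z = 716 - 92 = 624
translate([0, 0, 716]) cube([1206, 725, 46]);
translate([17, 17, 0]) cube([68, 68, 716]);
translate([1121, 17, 0]) cube([68, 68, 716]);
translate([17, 640, 0]) cube([68, 68, 716]);
translate([1121, 640, 0]) cube([68, 68, 716]);
translate([85, 17, 624]) cube([1036, 68, 92]);
translate([85, 640, 624]) cube([1036, 68, 92]);
translate([17, 85, 624]) cube([68, 555, 92]);
translate([1121, 85, 624]) cube([68, 555, 92]);


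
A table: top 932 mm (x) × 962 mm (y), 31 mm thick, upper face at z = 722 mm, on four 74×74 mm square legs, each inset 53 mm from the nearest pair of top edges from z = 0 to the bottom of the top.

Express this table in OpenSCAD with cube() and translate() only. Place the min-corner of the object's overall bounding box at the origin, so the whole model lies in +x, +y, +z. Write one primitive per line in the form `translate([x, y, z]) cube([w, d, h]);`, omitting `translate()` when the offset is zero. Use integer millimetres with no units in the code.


// leg_h = 722 - 31 = 691
translate([0, 0, 691]) cube([932, 962, 31]);
translate([53, 53, 0]) cube([74, 74, 691]);
translate([805, 53, 0]) cube([74, 74, 691]);
translate([53, 835, 0]) cube([74, 74, 691]);
translate([805, 835, 0]) cube([74, 74, 691]);


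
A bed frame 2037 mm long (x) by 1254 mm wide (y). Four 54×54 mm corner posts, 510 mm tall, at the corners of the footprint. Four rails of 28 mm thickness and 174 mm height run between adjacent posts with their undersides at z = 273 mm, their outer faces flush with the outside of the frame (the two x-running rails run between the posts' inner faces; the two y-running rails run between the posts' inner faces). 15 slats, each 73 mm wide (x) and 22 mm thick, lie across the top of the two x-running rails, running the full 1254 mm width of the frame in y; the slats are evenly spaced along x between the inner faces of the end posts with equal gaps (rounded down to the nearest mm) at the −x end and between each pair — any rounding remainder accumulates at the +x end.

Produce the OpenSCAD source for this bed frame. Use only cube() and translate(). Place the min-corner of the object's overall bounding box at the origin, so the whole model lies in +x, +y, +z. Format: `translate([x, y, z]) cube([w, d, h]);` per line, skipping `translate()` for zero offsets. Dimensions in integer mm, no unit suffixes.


cube([54, 54, 510]);
translate([0, 1200, 0]) cube([54, 54, 510]);
translate([1983, 0, 0]) cube([54, 54, 510]);
translate([1983, 1200, 0]) cube([54, 54, 510]);
translate([54, 0, 273]) cube([1929, 28, 174]);
translate([54, 1226, 273]) cube([1929, 28, 174]);
translate([0, 54, 273]) cube([28, 1146, 174]);
translate([2009, 54, 273]) cube([28, 1146, 174]);
translate([106, 0, 447]) cube([73, 1254, 22]);
translate([231, 0, 447]) cube([73, 1254, 22]);
translate([356, 0, 447]) cube([73, 1254, 22]);
translate([481, 0, 447]) cube([73, 1254, 22]);
translate([606, 0, 447]) cube([73, 1254, 22]);
translate([731, 0, 447]) cube([73, 1254, 22]);
translate([856, 0, 447]) cube([73, 1254, 22]);
translate([981, 0, 447]) cube([73, 1254, 22]);
translate([1106, 0, 447]) cube([73, 1254, 22]);
translate([1231, 0, 447]) cube([73, 1254, 22]);
translate([1356, 0, 447]) cube([73, 1254, 22]);
translate([1481, 0, 447]) cube([73, 1254, 22]);
translate([1606, 0, 447]) cube([73, 1254, 22]);
translate([1731, 0, 447]) cube([73, 1254, 22]);
translate([1856, 0, 447]) cube([73, 1254, 22]);


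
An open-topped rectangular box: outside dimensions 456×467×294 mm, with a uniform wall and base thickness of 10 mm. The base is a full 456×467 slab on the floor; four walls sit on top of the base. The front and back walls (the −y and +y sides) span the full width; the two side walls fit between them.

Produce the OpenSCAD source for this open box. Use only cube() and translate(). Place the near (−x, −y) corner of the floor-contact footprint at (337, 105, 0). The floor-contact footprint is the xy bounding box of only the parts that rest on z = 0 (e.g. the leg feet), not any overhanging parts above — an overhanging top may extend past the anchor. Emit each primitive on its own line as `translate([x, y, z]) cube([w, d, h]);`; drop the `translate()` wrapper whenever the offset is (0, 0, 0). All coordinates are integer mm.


translate([337, 105, 0]) cube([456, 467, 10]);
translate([337, 105, 10]) cube([456, 10, 284]);
translate([337, 562, 10]) cube([456, 10, 284]);
translate([337, 115, 10]) cube([10, 447, 284]);
translate([783, 115, 10]) cube([10, 447, 284]);


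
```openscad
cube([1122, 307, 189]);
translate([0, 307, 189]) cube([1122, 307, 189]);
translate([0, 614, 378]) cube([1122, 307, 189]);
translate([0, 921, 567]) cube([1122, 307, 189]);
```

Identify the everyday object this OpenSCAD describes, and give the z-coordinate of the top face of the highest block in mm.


A staircase. The total rise is 756 mm.

4 identical blocks, each offset up and back from the previous — a staircase. Each step is 189 mm tall and there are 4 of them, so the total rise is 4 × 189 = 756 mm.


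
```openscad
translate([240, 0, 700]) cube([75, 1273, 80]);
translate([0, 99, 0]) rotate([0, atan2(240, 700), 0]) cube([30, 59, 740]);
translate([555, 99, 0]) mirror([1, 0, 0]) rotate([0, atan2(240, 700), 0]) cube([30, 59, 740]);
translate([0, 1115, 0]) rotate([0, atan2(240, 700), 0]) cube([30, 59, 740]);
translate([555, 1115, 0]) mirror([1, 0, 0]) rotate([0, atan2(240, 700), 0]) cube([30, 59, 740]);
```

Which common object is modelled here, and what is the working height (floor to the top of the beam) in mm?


A sawhorse. The overall height is 780 mm.

A beam across two mirrored pairs of raked legs — a sawhorse. The beam's underside is at z = 700 (matching the legs' vertical rise in atan2(240, 700)) and the beam is 80 mm tall, so its top is at 700 + 80 = 780 mm. The raked legs top out at the beam's underside, so that is the highest point.


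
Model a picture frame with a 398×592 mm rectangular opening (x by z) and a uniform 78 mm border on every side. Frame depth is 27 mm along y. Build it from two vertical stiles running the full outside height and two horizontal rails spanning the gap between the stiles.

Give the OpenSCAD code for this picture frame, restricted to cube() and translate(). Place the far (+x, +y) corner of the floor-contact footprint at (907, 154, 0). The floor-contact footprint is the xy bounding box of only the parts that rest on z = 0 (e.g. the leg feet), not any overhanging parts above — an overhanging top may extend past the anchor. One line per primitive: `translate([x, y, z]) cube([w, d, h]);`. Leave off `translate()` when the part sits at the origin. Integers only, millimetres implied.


translate([353, 127, 0]) cube([78, 27, 748]);
translate([829, 127, 0]) cube([78, 27, 748]);
translate([431, 127, 0]) cube([398, 27, 78]);
translate([431, 127, 670]) cube([398, 27, 78]);


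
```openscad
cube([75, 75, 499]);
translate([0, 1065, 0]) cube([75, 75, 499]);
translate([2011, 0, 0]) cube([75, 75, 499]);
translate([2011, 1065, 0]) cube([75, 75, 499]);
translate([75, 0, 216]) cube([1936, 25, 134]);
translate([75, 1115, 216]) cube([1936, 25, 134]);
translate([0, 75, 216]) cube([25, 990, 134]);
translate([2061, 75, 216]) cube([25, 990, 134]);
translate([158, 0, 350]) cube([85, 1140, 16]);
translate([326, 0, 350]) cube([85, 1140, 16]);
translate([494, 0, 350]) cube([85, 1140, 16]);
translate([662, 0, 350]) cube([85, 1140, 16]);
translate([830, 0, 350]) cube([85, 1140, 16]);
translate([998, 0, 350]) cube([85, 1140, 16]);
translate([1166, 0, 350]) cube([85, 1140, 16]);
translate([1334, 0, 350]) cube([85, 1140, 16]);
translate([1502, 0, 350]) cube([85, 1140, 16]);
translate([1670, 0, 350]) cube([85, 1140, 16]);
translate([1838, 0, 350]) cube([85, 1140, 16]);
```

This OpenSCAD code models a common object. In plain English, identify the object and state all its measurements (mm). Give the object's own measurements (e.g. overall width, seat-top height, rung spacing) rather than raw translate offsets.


A bed frame 2086 mm long (x) by 1140 mm wide (y). Four 75×75 mm corner posts, 499 mm tall, at the corners of the footprint. Four rails of 25 mm thickness and 134 mm height run between adjacent posts with their undersides at z = 216 mm, their outer faces flush with the outside of the frame (the two x-running rails run between the posts' inner faces; the two y-running rails run between the posts' inner faces). 11 slats, each 85 mm wide (x) and 16 mm thick, lie across the top of the two x-running rails, running the full 1140 mm width of the frame in y; along x they sit between the end posts with a 83 mm gap after the −x posts and between neighbouring slats, leaving 88 mm before the +x posts.


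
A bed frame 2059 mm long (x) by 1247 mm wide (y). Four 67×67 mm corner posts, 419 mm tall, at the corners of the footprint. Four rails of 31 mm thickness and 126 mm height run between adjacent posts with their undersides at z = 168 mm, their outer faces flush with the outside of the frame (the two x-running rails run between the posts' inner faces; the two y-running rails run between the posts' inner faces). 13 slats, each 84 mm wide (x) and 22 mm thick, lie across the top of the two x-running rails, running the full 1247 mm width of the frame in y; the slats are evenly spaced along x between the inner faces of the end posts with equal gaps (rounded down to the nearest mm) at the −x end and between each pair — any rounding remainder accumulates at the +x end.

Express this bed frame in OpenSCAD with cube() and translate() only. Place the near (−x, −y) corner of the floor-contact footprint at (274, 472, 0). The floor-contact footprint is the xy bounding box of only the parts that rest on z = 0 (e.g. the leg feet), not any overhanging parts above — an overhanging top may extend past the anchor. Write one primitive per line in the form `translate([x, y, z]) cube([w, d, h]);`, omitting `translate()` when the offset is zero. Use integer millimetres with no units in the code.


// slat z = rail_z + rail_h = 168 + 126 = 294
// slat gap = ⌊(1925 − 13·84) / 14⌋ = 59
translate([274, 472, 0]) cube([67, 67, 419]);
translate([274, 1652, 0]) cube([67, 67, 419]);
translate([2266, 472, 0]) cube([67, 67, 419]);
translate([2266, 1652, 0]) cube([67, 67, 419]);
translate([341, 472, 168]) cube([1925, 31, 126]);
translate([341, 1688, 168]) cube([1925, 31, 126]);
translate([274, 539, 168]) cube([31, 1113, 126]);
translate([2302, 539, 168]) cube([31, 1113, 126]);
translate([400, 472, 294]) cube([84, 1247, 22]);
translate([543, 472, 294]) cube([84, 1247, 22]);
translate([686, 472, 294]) cube([84, 1247, 22]);
translate([829, 472, 294]) cube([84, 1247, 22]);
translate([972, 472, 294]) cube([84, 1247, 22]);
translate([1115, 472, 294]) cube([84, 1247, 22]);
translate([1258, 472, 294]) cube([84, 1247, 22]);
translate([1401, 472, 294]) cube([84, 1247, 22]);
translate([1544, 472, 294]) cube([84, 1247, 22]);
translate([1687, 472, 294]) cube([84, 1247, 22]);
translate([1830, 472, 294]) cube([84, 1247, 22]);
translate([1973, 472, 294]) cube([84, 1247, 22]);
translate([2116, 472, 294]) cube([84, 1247, 22]);
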